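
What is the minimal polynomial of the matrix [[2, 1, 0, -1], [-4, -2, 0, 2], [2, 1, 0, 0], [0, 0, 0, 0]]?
m_A(x) = x^2

The characteristic polynomial factors as x^4. The minimal polynomial is ∏(x - λ)^{k_λ} where k_λ is the size of the largest Jordan block at λ.

For λ = 0: rank(A) = 2, and the largest Jordan block has size 2 (the smallest k with rank(A^k) = rank(A^(k+1))).

So m_A(x) = x^2.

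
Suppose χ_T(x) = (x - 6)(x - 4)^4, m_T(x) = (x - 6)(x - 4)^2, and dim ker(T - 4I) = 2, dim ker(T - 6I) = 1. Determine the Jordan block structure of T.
Jordan blocks: (4, 2), (4, 2), (6, 1)

λ = 4: algebraic multiplicity 4 (exponent in χ_T), largest block size 2 (exponent in m_T), 2 blocks (geometric multiplicity). These force block sizes [2, 2].
λ = 6: algebraic multiplicity 1 (exponent in χ_T), largest block size 1 (exponent in m_T), 1 block (geometric multiplicity). This forces block sizes [1].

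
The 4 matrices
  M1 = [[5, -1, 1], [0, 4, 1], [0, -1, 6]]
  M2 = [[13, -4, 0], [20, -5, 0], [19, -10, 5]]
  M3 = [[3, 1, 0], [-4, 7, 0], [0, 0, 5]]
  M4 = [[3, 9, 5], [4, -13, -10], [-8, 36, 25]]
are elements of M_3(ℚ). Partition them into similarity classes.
Characteristic polynomials: χ_{M1} = (x - 5)^3, χ_{M2} = (x - 5)^2(x - 3), χ_{M3} = (x - 5)^3, χ_{M4} = (x - 5)^3.

{M1, M3, M4}: invariant factors x - 5, (x - 5)^2.

{M2}: invariant factors (x - 5)^2(x - 3).

Matrices are similar if and only if their invariant-factor lists agree; the partition into similarity classes is {M1, M3, M4}, {M2}.

2 classes: {M1, M3, M4}, {M2}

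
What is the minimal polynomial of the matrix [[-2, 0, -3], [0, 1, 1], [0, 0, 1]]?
m_A(x) = (x - 1)^2(x + 2)

The characteristic polynomial factors as (x - 1)^2(x + 2). The minimal polynomial is ∏(x - λ)^{k_λ} where k_λ is the size of the largest Jordan block at λ.

For λ = -2: rank(A + 2I) = 2, and the largest Jordan block has size 1 (the smallest k with rank((A + 2I)^k) = rank((A + 2I)^(k+1))).
For λ = 1: rank(A - I) = 2, and the largest Jordan block has size 2 (the smallest k with rank((A - I)^k) = rank((A - I)^(k+1))).

So m_A(x) = (x - 1)^2(x + 2).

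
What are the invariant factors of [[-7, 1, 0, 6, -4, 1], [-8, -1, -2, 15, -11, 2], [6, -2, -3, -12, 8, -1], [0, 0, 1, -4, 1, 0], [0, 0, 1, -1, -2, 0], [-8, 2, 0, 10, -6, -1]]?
The Jordan structure of A has elementary divisors (x + 3)^3, (x + 3)^3. Arranging the block sizes at each eigenvalue in decreasing order and taking row products gives the invariant factors.

Invariant factors (smallest first, each dividing the next): (x + 3)^3, (x + 3)^3.

Check: the last factor (x + 3)^3 is the minimal polynomial, and the product (x + 3)^6 is the characteristic polynomial.

(x + 3)^3, (x + 3)^3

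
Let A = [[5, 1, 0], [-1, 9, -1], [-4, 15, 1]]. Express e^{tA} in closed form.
e^{tA} = [[(2 - t^2)*e^{5*t}/2, t*(2*t + 1)*e^{5*t}, -t^2*e^{5*t}/2], [-t*e^{5*t}, (4*t + 1)*e^{5*t}, -t*e^{5*t}], [t*(t - 8)*e^{5*t}/2, t*(15 - 2*t)*e^{5*t}, (t^2 - 8*t + 2)*e^{5*t}/2]]

A has Jordan form J = [[5, 1, 0], [0, 5, 1], [0, 0, 5]] with A = PJP^{-1}, so e^{tA} = P e^{tJ} P^{-1}.

For a Jordan block J_k(λ), e^{tJ_k(λ)} = e^{λt} · (I + tN + t^2 N^2/2! + ... + t^{k-1} N^{k-1}/(k-1)!) where N is the nilpotent superdiagonal part.

Assembling the blocks and conjugating back gives the entries of e^{tA} as shown above.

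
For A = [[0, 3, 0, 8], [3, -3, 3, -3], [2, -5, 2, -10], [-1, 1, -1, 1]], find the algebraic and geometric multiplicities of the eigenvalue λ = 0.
algebraic multiplicity 4, geometric multiplicity 2

The characteristic polynomial is x^4, so the factor x appears with exponent 4: the algebraic multiplicity is 4.

rank(A) = 2, so the eigenspace has dimension 4 - 2 = 2: the geometric multiplicity is 2.

Since 2 < 4, A is not diagonalizable.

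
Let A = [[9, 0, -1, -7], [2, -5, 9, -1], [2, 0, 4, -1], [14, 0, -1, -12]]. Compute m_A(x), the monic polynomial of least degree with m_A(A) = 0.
The characteristic polynomial factors as (x - 3)^2(x + 5)^2. The minimal polynomial is ∏(x - λ)^{k_λ} where k_λ is the size of the largest Jordan block at λ.

For λ = -5: rank(A + 5I) = 2, and the largest Jordan block has size 1 (the smallest k with rank((A + 5I)^k) = rank((A + 5I)^(k+1))).
For λ = 3: rank(A - 3I) = 3, and the largest Jordan block has size 2 (the smallest k with rank((A - 3I)^k) = rank((A - 3I)^(k+1))).

So m_A(x) = (x - 3)^2(x + 5).

m_A(x) = (x - 3)^2(x + 5)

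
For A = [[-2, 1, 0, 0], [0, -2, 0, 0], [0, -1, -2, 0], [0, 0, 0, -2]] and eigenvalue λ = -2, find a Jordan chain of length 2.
v_1 = [[-2, 1, 3, 1]]^T, v_2 = [[1, 0, -1, 0]]^T

We seek v_1 ∈ ker((A + 2I)^2) \ ker(A + 2I), then set v_{i+1} = (A + 2I) v_i.

One such chain is v_1 = [[-2, 1, 3, 1]]^T, v_2 = [[1, 0, -1, 0]]^T. Check: (A + 2I) v_2 = [[0, 0, 0, 0]]^T = 0.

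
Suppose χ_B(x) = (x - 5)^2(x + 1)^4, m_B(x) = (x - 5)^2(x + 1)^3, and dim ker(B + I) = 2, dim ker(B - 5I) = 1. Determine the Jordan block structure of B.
Jordan blocks: (-1, 3), (-1, 1), (5, 2)

λ = -1: algebraic multiplicity 4 (exponent in χ_B), largest block size 3 (exponent in m_B), 2 blocks (geometric multiplicity). These force block sizes [3, 1].
λ = 5: algebraic multiplicity 2 (exponent in χ_B), largest block size 2 (exponent in m_B), 1 block (geometric multiplicity). This forces block sizes [2].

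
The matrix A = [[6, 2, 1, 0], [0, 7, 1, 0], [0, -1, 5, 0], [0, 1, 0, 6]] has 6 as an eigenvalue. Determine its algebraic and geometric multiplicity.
algebraic multiplicity 4, geometric multiplicity 2

The characteristic polynomial is (x - 6)^4, so the factor x - 6 appears with exponent 4: the algebraic multiplicity is 4.

rank(A - 6I) = 2, so the eigenspace has dimension 4 - 2 = 2: the geometric multiplicity is 2.

Since 2 < 4, A is not diagonalizable.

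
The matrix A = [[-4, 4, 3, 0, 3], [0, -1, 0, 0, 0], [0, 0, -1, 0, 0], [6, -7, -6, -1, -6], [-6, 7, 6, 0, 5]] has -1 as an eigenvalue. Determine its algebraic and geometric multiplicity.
The characteristic polynomial is (x - 2)(x + 1)^4, so the factor x + 1 appears with exponent 4: the algebraic multiplicity is 4.

rank(A + I) = 2, so the eigenspace has dimension 5 - 2 = 3: the geometric multiplicity is 3.

Since 3 < 4, A is not diagonalizable.

algebraic multiplicity 4, geometric multiplicity 3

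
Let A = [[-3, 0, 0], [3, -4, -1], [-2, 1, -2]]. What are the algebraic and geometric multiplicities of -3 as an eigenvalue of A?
algebraic multiplicity 3, geometric multiplicity 1

The characteristic polynomial is (x + 3)^3, so the factor x + 3 appears with exponent 3: the algebraic multiplicity is 3.

rank(A + 3I) = 2, so the eigenspace has dimension 3 - 2 = 1: the geometric multiplicity is 1.

Since 1 < 3, A is not diagonalizable.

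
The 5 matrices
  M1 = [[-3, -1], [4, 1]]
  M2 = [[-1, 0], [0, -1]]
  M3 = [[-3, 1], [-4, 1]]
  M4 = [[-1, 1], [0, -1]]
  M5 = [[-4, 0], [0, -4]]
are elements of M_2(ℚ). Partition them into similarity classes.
Characteristic polynomials: χ_{M1} = (x + 1)^2, χ_{M2} = (x + 1)^2, χ_{M3} = (x + 1)^2, χ_{M4} = (x + 1)^2, χ_{M5} = (x + 4)^2.

{M1, M3, M4}: invariant factors (x + 1)^2.

{M2}: invariant factors x + 1, x + 1.

{M5}: invariant factors x + 4, x + 4.

Matrices are similar if and only if their invariant-factor lists agree; the partition into similarity classes is {M1, M3, M4}, {M2}, {M5}.

3 classes: {M1, M3, M4}, {M2}, {M5}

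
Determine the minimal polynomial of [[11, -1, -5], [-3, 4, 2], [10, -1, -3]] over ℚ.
m_A(x) = (x - 4)^3

The characteristic polynomial factors as (x - 4)^3. The minimal polynomial is ∏(x - λ)^{k_λ} where k_λ is the size of the largest Jordan block at λ.

For λ = 4: rank(A - 4I) = 2, and the largest Jordan block has size 3 (the smallest k with rank((A - 4I)^k) = rank((A - 4I)^(k+1))).

So m_A(x) = (x - 4)^3.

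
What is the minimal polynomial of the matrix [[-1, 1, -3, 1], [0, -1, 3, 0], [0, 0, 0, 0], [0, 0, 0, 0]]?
The characteristic polynomial factors as x^2(x + 1)^2. The minimal polynomial is ∏(x - λ)^{k_λ} where k_λ is the size of the largest Jordan block at λ.

For λ = -1: rank(A + I) = 3, and the largest Jordan block has size 2 (the smallest k with rank((A + I)^k) = rank((A + I)^(k+1))).
For λ = 0: rank(A) = 2, and the largest Jordan block has size 1 (the smallest k with rank(A^k) = rank(A^(k+1))).

So m_A(x) = x(x + 1)^2.

m_A(x) = x(x + 1)^2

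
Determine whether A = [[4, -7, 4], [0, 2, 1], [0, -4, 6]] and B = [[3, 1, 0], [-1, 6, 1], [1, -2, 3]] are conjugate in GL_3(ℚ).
Yes.

Two matrices over a field are similar if and only if they have the same invariant factors.

Both A and B have characteristic polynomial (x - 4)^3 and minimal polynomial (x - 4)^3. Computing further, both have invariant factors (x - 4)^3. Hence A and B are similar.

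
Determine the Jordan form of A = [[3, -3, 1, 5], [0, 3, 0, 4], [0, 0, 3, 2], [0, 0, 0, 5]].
The characteristic polynomial is det(xI - A) = (x - 5)(x - 3)^3, so the eigenvalues are 3 (algebraic multiplicity 3), 5 (algebraic multiplicity 1).

For λ = 3: rank(A - 3I) = 2, rank((A - 3I)^2) = 1. The eigenspace has dimension 4 - 2 = 2, so there are 2 Jordan blocks; the rank sequence gives block sizes [2, 1].

For λ = 5: algebraic multiplicity 1 gives one 1×1 block.

Assembling the blocks gives the Jordan form J above.

J = [[3, 1, 0, 0], [0, 3, 0, 0], [0, 0, 3, 0], [0, 0, 0, 5]]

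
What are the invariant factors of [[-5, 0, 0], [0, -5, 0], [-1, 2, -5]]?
x + 5, (x + 5)^2

The Jordan structure of A has elementary divisors (x + 5)^2, (x + 5). Arranging the block sizes at each eigenvalue in decreasing order and taking row products gives the invariant factors.

Invariant factors (smallest first, each dividing the next): x + 5, (x + 5)^2.

Check: the last factor (x + 5)^2 is the minimal polynomial, and the product (x + 5)^3 is the characteristic polynomial.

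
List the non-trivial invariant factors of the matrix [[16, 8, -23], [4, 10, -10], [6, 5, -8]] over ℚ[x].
The Jordan structure of A has elementary divisors (x - 6)^3. Arranging the block sizes at each eigenvalue in decreasing order and taking row products gives the invariant factors.

Invariant factors (smallest first, each dividing the next): (x - 6)^3.

Check: the last factor (x - 6)^3 is the minimal polynomial, and the product (x - 6)^3 is the characteristic polynomial.

(x - 6)^3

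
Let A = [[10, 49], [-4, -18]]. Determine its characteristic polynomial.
χ_A(x) = (x + 4)^2

xI - A = [[x - 10, -49], [4, x + 18]].

Expanding det(xI - A) along the first row:
det(xI - A) = + (x - 10)·det([[x + 18]]) - (-49)·det([[4]]).

Evaluating gives χ_A(x) = x^2 + 8x + 16 = (x + 4)^2.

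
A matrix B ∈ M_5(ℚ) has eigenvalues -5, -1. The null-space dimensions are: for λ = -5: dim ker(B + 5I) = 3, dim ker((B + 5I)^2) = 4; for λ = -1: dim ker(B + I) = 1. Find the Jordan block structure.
Jordan blocks: (-5, 2), (-5, 1), (-5, 1), (-1, 1)

λ = -5: successive nullity increments [3, 1] count blocks of size ≥ k; block sizes are [2, 1, 1].
λ = -1: successive nullity increments [1] count blocks of size ≥ k; block sizes are [1].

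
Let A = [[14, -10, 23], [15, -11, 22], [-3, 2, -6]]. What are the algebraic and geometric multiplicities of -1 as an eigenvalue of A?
The characteristic polynomial is (x + 1)^3, so the factor x + 1 appears with exponent 3: the algebraic multiplicity is 3.

rank(A + I) = 2, so the eigenspace has dimension 3 - 2 = 1: the geometric multiplicity is 1.

Since 1 < 3, A is not diagonalizable.

algebraic multiplicity 3, geometric multiplicity 1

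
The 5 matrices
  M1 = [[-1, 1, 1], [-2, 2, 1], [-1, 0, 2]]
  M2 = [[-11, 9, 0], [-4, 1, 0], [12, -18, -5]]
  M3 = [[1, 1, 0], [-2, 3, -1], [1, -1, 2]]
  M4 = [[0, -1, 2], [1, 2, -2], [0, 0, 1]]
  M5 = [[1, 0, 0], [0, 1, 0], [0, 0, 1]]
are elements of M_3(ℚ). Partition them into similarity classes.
5 classes: {M1}, {M2}, {M3}, {M4}, {M5}

Characteristic polynomials: χ_{M1} = (x - 1)^3, χ_{M2} = (x + 5)^3, χ_{M3} = (x - 2)^3, χ_{M4} = (x - 1)^3, χ_{M5} = (x - 1)^3.

{M1}: invariant factors (x - 1)^3.

{M2}: invariant factors x + 5, (x + 5)^2.

{M3}: invariant factors (x - 2)^3.

{M4}: invariant factors x - 1, (x - 1)^2.

{M5}: invariant factors x - 1, x - 1, x - 1.

Matrices are similar if and only if their invariant-factor lists agree; the partition into similarity classes is {M1}, {M2}, {M3}, {M4}, {M5}.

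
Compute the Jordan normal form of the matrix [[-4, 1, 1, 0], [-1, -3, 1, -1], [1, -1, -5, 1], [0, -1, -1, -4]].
The characteristic polynomial is det(xI - A) = (x + 4)^4, so the eigenvalues are -4 (algebraic multiplicity 4).

For λ = -4: rank(A + 4I) = 2, rank((A + 4I)^2) = 0. The eigenspace has dimension 4 - 2 = 2, so there are 2 Jordan blocks; the rank sequence gives block sizes [2, 2].

Assembling the blocks gives the Jordan form J above.

J = [[-4, 1, 0, 0], [0, -4, 0, 0], [0, 0, -4, 1], [0, 0, 0, -4]]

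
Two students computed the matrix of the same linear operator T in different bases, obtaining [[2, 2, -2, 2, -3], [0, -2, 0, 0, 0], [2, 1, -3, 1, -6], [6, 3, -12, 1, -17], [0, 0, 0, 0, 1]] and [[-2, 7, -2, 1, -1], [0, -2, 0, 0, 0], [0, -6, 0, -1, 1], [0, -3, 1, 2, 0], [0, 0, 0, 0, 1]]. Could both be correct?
No.

Both have characteristic polynomial (x - 1)^3(x + 2)^2, but the minimal polynomial of A is (x - 1)^3(x + 2) while the minimal polynomial of B is (x - 1)^3(x + 2)^2. The minimal polynomial is a similarity invariant, so A and B are not similar.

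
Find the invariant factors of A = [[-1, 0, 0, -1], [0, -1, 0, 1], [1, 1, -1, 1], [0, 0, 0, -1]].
The Jordan structure of A has elementary divisors (x + 1)^2, (x + 1)^2. Arranging the block sizes at each eigenvalue in decreasing order and taking row products gives the invariant factors.

Invariant factors (smallest first, each dividing the next): (x + 1)^2, (x + 1)^2.

Check: the last factor (x + 1)^2 is the minimal polynomial, and the product (x + 1)^4 is the characteristic polynomial.

(x + 1)^2, (x + 1)^2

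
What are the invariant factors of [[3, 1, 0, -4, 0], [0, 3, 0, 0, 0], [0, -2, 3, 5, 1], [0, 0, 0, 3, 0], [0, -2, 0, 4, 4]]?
(x - 3)^2, (x - 4)(x - 3)^2

The Jordan structure of A has elementary divisors (x - 3)^2, (x - 3)^2, (x - 4). Arranging the block sizes at each eigenvalue in decreasing order and taking row products gives the invariant factors.

Invariant factors (smallest first, each dividing the next): (x - 3)^2, (x - 4)(x - 3)^2.

Check: the last factor (x - 4)(x - 3)^2 is the minimal polynomial, and the product (x - 4)(x - 3)^4 is the characteristic polynomial.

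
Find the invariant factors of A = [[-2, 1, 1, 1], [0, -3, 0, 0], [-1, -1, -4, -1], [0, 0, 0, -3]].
x + 3, x + 3, (x + 3)^2

The Jordan structure of A has elementary divisors (x + 3)^2, (x + 3), (x + 3). Arranging the block sizes at each eigenvalue in decreasing order and taking row products gives the invariant factors.

Invariant factors (smallest first, each dividing the next): x + 3, x + 3, (x + 3)^2.

Check: the last factor (x + 3)^2 is the minimal polynomial, and the product (x + 3)^4 is the characteristic polynomial.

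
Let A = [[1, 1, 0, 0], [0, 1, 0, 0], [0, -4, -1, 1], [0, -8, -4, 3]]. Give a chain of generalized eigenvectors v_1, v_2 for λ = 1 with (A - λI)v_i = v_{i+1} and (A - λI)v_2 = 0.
v_1 = [[1, 1, -1, 0]]^T, v_2 = [[1, 0, -2, -4]]^T

We seek v_1 ∈ ker((A - I)^2) \ ker(A - I), then set v_{i+1} = (A - I) v_i.

One such chain is v_1 = [[1, 1, -1, 0]]^T, v_2 = [[1, 0, -2, -4]]^T. Check: (A - I) v_2 = [[0, 0, 0, 0]]^T = 0.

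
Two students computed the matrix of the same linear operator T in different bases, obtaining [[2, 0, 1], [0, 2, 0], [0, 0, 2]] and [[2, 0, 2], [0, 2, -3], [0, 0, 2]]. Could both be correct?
Two matrices over a field are similar if and only if they have the same invariant factors.

Both A and B have characteristic polynomial (x - 2)^3 and minimal polynomial (x - 2)^2. Computing further, both have invariant factors x - 2, (x - 2)^2. Hence A and B are similar.

Yes.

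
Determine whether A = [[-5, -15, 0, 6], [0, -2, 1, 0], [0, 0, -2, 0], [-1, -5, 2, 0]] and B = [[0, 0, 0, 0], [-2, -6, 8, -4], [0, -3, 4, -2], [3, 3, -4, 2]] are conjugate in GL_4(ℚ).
No.

trace(A) = -9 but trace(B) = 0. The trace is a similarity invariant, so A and B are not similar.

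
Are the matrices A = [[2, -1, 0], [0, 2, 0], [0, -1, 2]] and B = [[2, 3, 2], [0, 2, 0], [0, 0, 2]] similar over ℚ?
Yes.

Two matrices over a field are similar if and only if they have the same invariant factors.

Both A and B have characteristic polynomial (x - 2)^3 and minimal polynomial (x - 2)^2. Computing further, both have invariant factors x - 2, (x - 2)^2. Hence A and B are similar.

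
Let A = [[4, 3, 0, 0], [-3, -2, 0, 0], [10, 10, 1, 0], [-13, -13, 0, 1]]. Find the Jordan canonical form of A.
The characteristic polynomial is det(xI - A) = (x - 1)^4, so the eigenvalues are 1 (algebraic multiplicity 4).

For λ = 1: rank(A - I) = 1, rank((A - I)^2) = 0. The eigenspace has dimension 4 - 1 = 3, so there are 3 Jordan blocks; the rank sequence gives block sizes [2, 1, 1].

Assembling the blocks gives the Jordan form J above.

J = [[1, 1, 0, 0], [0, 1, 0, 0], [0, 0, 1, 0], [0, 0, 0, 1]]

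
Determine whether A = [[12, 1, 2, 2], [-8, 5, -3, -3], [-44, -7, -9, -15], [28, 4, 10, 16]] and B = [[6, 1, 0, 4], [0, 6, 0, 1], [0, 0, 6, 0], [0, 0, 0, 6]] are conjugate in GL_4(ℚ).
Yes.

Two matrices over a field are similar if and only if they have the same invariant factors.

Both A and B have characteristic polynomial (x - 6)^4 and minimal polynomial (x - 6)^3. Computing further, both have invariant factors x - 6, (x - 6)^3. Hence A and B are similar.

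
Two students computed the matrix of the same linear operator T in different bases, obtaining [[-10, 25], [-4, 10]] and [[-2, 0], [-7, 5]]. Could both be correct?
No.

trace(A) = 0 but trace(B) = 3. The trace is a similarity invariant, so A and B are not similar.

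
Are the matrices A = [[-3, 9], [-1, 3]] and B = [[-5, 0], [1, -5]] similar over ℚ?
trace(A) = 0 but trace(B) = -10. The trace is a similarity invariant, so A and B are not similar.

No.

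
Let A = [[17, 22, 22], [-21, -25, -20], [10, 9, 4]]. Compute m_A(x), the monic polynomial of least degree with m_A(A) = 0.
m_A(x) = (x - 6)(x + 5)^2

The characteristic polynomial factors as (x - 6)(x + 5)^2. The minimal polynomial is ∏(x - λ)^{k_λ} where k_λ is the size of the largest Jordan block at λ.

For λ = -5: rank(A + 5I) = 2, and the largest Jordan block has size 2 (the smallest k with rank((A + 5I)^k) = rank((A + 5I)^(k+1))).
For λ = 6: rank(A - 6I) = 2, and the largest Jordan block has size 1 (the smallest k with rank((A - 6I)^k) = rank((A - 6I)^(k+1))).

So m_A(x) = (x - 6)(x + 5)^2.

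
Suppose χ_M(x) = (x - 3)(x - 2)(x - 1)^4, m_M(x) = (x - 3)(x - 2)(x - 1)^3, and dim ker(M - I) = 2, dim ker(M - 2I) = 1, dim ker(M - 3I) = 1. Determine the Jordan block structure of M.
λ = 1: algebraic multiplicity 4 (exponent in χ_M), largest block size 3 (exponent in m_M), 2 blocks (geometric multiplicity). These force block sizes [3, 1].
λ = 2: algebraic multiplicity 1 (exponent in χ_M), largest block size 1 (exponent in m_M), 1 block (geometric multiplicity). This forces block sizes [1].
λ = 3: algebraic multiplicity 1 (exponent in χ_M), largest block size 1 (exponent in m_M), 1 block (geometric multiplicity). This forces block sizes [1].

Jordan blocks: (1, 3), (1, 1), (2, 1), (3, 1)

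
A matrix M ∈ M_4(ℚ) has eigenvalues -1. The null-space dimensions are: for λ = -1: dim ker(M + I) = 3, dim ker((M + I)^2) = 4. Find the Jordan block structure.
Jordan blocks: (-1, 2), (-1, 1), (-1, 1)

λ = -1: successive nullity increments [3, 1] count blocks of size ≥ k; block sizes are [2, 1, 1].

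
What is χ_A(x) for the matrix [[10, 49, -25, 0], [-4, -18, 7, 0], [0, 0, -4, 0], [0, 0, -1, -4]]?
xI - A = [[x - 10, -49, 25, 0], [4, x + 18, -7, 0], [0, 0, x + 4, 0], [0, 0, 1, x + 4]].

Expanding det(xI - A) along the first row:
det(xI - A) = + (x - 10)·det([[x + 18, -7, 0], [0, x + 4, 0], [0, 1, x + 4]]) - (-49)·det([[4, -7, 0], [0, x + 4, 0], [0, 1, x + 4]]) + (25)·det([[4, x + 18, 0], [0, 0, 0], [0, 0, x + 4]]) - (0)·det([[4, x + 18, -7], [0, 0, x + 4], [0, 0, 1]]).

Evaluating gives χ_A(x) = x^4 + 16x^3 + 96x^2 + 256x + 256 = (x + 4)^4.

χ_A(x) = (x + 4)^4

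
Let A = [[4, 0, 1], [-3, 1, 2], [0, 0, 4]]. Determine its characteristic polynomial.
χ_A(x) = (x - 4)^2(x - 1)

xI - A = [[x - 4, 0, -1], [3, x - 1, -2], [0, 0, x - 4]].

Expanding det(xI - A) along the first row:
det(xI - A) = + (x - 4)·det([[x - 1, -2], [0, x - 4]]) - (0)·det([[3, -2], [0, x - 4]]) + (-1)·det([[3, x - 1], [0, 0]]).

Evaluating gives χ_A(x) = x^3 - 9x^2 + 24x - 16 = (x - 4)^2(x - 1).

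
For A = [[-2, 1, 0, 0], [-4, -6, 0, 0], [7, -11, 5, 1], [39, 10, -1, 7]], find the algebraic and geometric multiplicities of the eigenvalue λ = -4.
algebraic multiplicity 2, geometric multiplicity 1

The characteristic polynomial is (x - 6)^2(x + 4)^2, so the factor x + 4 appears with exponent 2: the algebraic multiplicity is 2.

rank(A + 4I) = 3, so the eigenspace has dimension 4 - 3 = 1: the geometric multiplicity is 1.

Since 1 < 2, A is not diagonalizable.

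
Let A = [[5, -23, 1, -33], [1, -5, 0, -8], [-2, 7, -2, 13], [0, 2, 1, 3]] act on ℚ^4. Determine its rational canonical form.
R = [[0, 0, 0, 4], [1, 0, 0, -7], [0, 1, 0, 3], [0, 0, 1, 1]]

The invariant factors of A (the non-unit diagonal entries of the Smith normal form of xI - A over ℚ[x]) are (x - 1)(x^3 - 3x + 4), each dividing the next. The characteristic polynomial is their product, (x - 1)(x^3 - 3x + 4).

The rational canonical form is the block-diagonal matrix of companion matrices C(f_i):
R = [[0, 0, 0, 4], [1, 0, 0, -7], [0, 1, 0, 3], [0, 0, 1, 1]].

Note the characteristic polynomial does not split into linear factors over ℚ, so A has no Jordan form over ℚ; the rational canonical form exists over any field.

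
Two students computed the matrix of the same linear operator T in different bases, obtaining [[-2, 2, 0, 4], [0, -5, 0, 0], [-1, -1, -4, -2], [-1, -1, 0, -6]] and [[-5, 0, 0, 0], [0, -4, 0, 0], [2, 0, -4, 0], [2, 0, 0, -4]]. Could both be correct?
No.

Both have characteristic polynomial (x + 4)^3(x + 5), but the minimal polynomial of A is (x + 4)^2(x + 5) while the minimal polynomial of B is (x + 4)(x + 5). The minimal polynomial is a similarity invariant, so A and B are not similar.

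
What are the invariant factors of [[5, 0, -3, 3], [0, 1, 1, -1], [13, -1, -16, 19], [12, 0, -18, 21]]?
The Jordan structure of A has elementary divisors (x - 2), (x - 3)^2, (x - 3). Arranging the block sizes at each eigenvalue in decreasing order and taking row products gives the invariant factors.

Invariant factors (smallest first, each dividing the next): x - 3, (x - 3)^2(x - 2).

Check: the last factor (x - 3)^2(x - 2) is the minimal polynomial, and the product (x - 3)^3(x - 2) is the characteristic polynomial.

x - 3, (x - 3)^2(x - 2)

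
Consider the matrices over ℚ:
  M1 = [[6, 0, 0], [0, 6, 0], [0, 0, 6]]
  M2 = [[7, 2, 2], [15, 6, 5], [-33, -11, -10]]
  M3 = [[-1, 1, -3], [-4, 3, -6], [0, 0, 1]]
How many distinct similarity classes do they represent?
Characteristic polynomials: χ_{M1} = (x - 6)^3, χ_{M2} = (x - 1)^3, χ_{M3} = (x - 1)^3.

{M1}: invariant factors x - 6, x - 6, x - 6.

{M2, M3}: invariant factors x - 1, (x - 1)^2.

Matrices are similar if and only if their invariant-factor lists agree; the partition into similarity classes is {M1}, {M2, M3}.

2 classes: {M1}, {M2, M3}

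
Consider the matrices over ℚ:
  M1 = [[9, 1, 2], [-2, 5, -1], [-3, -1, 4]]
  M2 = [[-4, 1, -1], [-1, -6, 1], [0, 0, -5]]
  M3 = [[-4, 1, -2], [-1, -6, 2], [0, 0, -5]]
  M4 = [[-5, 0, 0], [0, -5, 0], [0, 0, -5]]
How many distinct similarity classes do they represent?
Characteristic polynomials: χ_{M1} = (x - 6)^3, χ_{M2} = (x + 5)^3, χ_{M3} = (x + 5)^3, χ_{M4} = (x + 5)^3.

{M1}: invariant factors (x - 6)^3.

{M2, M3}: invariant factors x + 5, (x + 5)^2.

{M4}: invariant factors x + 5, x + 5, x + 5.

Matrices are similar if and only if their invariant-factor lists agree; the partition into similarity classes is {M1}, {M2, M3}, {M4}.

3 classes: {M1}, {M2, M3}, {M4}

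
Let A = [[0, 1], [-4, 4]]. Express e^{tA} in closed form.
A has Jordan form J = [[2, 1], [0, 2]] with A = PJP^{-1}, so e^{tA} = P e^{tJ} P^{-1}.

For a Jordan block J_k(λ), e^{tJ_k(λ)} = e^{λt} · (I + tN + t^2 N^2/2! + ... + t^{k-1} N^{k-1}/(k-1)!) where N is the nilpotent superdiagonal part.

Assembling the blocks and conjugating back gives the entries of e^{tA} as shown above.

e^{tA} = [[(1 - 2*t)*e^{2*t}, t*e^{2*t}], [-4*t*e^{2*t}, (2*t + 1)*e^{2*t}]]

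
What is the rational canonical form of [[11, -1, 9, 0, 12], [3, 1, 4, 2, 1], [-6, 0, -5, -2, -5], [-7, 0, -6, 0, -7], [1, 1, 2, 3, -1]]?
The invariant factors of A (the non-unit diagonal entries of the Smith normal form of xI - A over ℚ[x]) are (x - 4)(x - 2)(x^3 - x - 1), each dividing the next. The characteristic polynomial is their product, (x - 4)(x - 2)(x^3 - x - 1).

The rational canonical form is the block-diagonal matrix of companion matrices C(f_i):
R = [[0, 0, 0, 0, 8], [1, 0, 0, 0, 2], [0, 1, 0, 0, -5], [0, 0, 1, 0, -7], [0, 0, 0, 1, 6]].

Note the characteristic polynomial does not split into linear factors over ℚ, so A has no Jordan form over ℚ; the rational canonical form exists over any field.

R = [[0, 0, 0, 0, 8], [1, 0, 0, 0, 2], [0, 1, 0, 0, -5], [0, 0, 1, 0, -7], [0, 0, 0, 1, 6]]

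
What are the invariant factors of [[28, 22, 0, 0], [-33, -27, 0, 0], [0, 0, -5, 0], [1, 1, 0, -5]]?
The Jordan structure of A has elementary divisors (x + 5)^2, (x + 5), (x - 6). Arranging the block sizes at each eigenvalue in decreasing order and taking row products gives the invariant factors.

Invariant factors (smallest first, each dividing the next): x + 5, (x - 6)(x + 5)^2.

Check: the last factor (x - 6)(x + 5)^2 is the minimal polynomial, and the product (x - 6)(x + 5)^3 is the characteristic polynomial.

x + 5, (x - 6)(x + 5)^2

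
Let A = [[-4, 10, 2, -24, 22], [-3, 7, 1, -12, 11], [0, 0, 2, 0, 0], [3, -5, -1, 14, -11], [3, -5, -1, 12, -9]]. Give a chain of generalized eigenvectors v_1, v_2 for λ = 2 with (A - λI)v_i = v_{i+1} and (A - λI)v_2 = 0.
v_1 = [[2, 1, 0, -2, -2]]^T, v_2 = [[2, 1, 0, -1, -1]]^T

We seek v_1 ∈ ker((A - 2I)^2) \ ker(A - 2I), then set v_{i+1} = (A - 2I) v_i.

One such chain is v_1 = [[2, 1, 0, -2, -2]]^T, v_2 = [[2, 1, 0, -1, -1]]^T. Check: (A - 2I) v_2 = [[0, 0, 0, 0, 0]]^T = 0.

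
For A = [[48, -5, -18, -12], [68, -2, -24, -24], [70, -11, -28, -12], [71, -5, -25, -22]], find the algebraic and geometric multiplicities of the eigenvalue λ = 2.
The characteristic polynomial is (x - 2)^2(x + 4)^2, so the factor x - 2 appears with exponent 2: the algebraic multiplicity is 2.

rank(A - 2I) = 3, so the eigenspace has dimension 4 - 3 = 1: the geometric multiplicity is 1.

Since 1 < 2, A is not diagonalizable.

algebraic multiplicity 2, geometric multiplicity 1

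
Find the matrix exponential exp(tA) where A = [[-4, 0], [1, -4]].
A has Jordan form J = [[-4, 1], [0, -4]] with A = PJP^{-1}, so e^{tA} = P e^{tJ} P^{-1}.

For a Jordan block J_k(λ), e^{tJ_k(λ)} = e^{λt} · (I + tN + t^2 N^2/2! + ... + t^{k-1} N^{k-1}/(k-1)!) where N is the nilpotent superdiagonal part.

Assembling the blocks and conjugating back gives the entries of e^{tA} as shown above.

e^{tA} = [[e^{-4*t}, 0], [t*e^{-4*t}, e^{-4*t}]]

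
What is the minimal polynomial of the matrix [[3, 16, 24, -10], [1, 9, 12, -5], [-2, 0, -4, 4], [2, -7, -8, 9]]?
m_A(x) = (x - 6)^2(x - 4)(x - 1)

The characteristic polynomial factors as (x - 6)^2(x - 4)(x - 1). The minimal polynomial is ∏(x - λ)^{k_λ} where k_λ is the size of the largest Jordan block at λ.

For λ = 1: rank(A - I) = 3, and the largest Jordan block has size 1 (the smallest k with rank((A - I)^k) = rank((A - I)^(k+1))).
For λ = 4: rank(A - 4I) = 3, and the largest Jordan block has size 1 (the smallest k with rank((A - 4I)^k) = rank((A - 4I)^(k+1))).
For λ = 6: rank(A - 6I) = 3, and the largest Jordan block has size 2 (the smallest k with rank((A - 6I)^k) = rank((A - 6I)^(k+1))).

So m_A(x) = (x - 6)^2(x - 4)(x - 1).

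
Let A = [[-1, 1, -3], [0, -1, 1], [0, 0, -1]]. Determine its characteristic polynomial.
xI - A = [[x + 1, -1, 3], [0, x + 1, -1], [0, 0, x + 1]].

Expanding det(xI - A) along the first row:
det(xI - A) = + (x + 1)·det([[x + 1, -1], [0, x + 1]]) - (-1)·det([[0, -1], [0, x + 1]]) + (3)·det([[0, x + 1], [0, 0]]).

Evaluating gives χ_A(x) = x^3 + 3x^2 + 3x + 1 = (x + 1)^3.

χ_A(x) = (x + 1)^3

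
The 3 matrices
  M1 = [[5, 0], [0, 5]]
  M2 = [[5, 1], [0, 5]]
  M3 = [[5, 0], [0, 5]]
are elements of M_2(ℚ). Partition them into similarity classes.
2 classes: {M1, M3}, {M2}

Characteristic polynomials: χ_{M1} = (x - 5)^2, χ_{M2} = (x - 5)^2, χ_{M3} = (x - 5)^2.

{M1, M3}: invariant factors x - 5, x - 5.

{M2}: invariant factors (x - 5)^2.

Matrices are similar if and only if their invariant-factor lists agree; the partition into similarity classes is {M1, M3}, {M2}.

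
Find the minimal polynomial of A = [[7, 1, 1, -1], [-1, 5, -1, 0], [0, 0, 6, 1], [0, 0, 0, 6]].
The characteristic polynomial factors as (x - 6)^4. The minimal polynomial is ∏(x - λ)^{k_λ} where k_λ is the size of the largest Jordan block at λ.

For λ = 6: rank(A - 6I) = 2, and the largest Jordan block has size 2 (the smallest k with rank((A - 6I)^k) = rank((A - 6I)^(k+1))).

So m_A(x) = (x - 6)^2.

m_A(x) = (x - 6)^2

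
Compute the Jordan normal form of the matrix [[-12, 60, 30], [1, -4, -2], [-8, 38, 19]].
The characteristic polynomial is det(xI - A) = x^2(x - 3), so the eigenvalues are 0 (algebraic multiplicity 2), 3 (algebraic multiplicity 1).

For λ = 0: rank(A) = 2, rank(A^2) = 1. The eigenspace has dimension 3 - 2 = 1, so there is 1 Jordan block; the rank sequence gives block sizes [2].

For λ = 3: algebraic multiplicity 1 gives one 1×1 block.

Assembling the blocks gives the Jordan form J above.

J = [[0, 1, 0], [0, 0, 0], [0, 0, 3]]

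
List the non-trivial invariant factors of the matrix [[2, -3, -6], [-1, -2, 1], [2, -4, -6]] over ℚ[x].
(x + 1)^2(x + 4)

The Jordan structure of A has elementary divisors (x + 4), (x + 1)^2. Arranging the block sizes at each eigenvalue in decreasing order and taking row products gives the invariant factors.

Invariant factors (smallest first, each dividing the next): (x + 1)^2(x + 4).

Check: the last factor (x + 1)^2(x + 4) is the minimal polynomial, and the product (x + 1)^2(x + 4) is the characteristic polynomial.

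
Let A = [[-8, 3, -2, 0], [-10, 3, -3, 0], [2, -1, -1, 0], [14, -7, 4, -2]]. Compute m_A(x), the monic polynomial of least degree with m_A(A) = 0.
m_A(x) = (x + 2)^3

The characteristic polynomial factors as (x + 2)^4. The minimal polynomial is ∏(x - λ)^{k_λ} where k_λ is the size of the largest Jordan block at λ.

For λ = -2: rank(A + 2I) = 2, and the largest Jordan block has size 3 (the smallest k with rank((A + 2I)^k) = rank((A + 2I)^(k+1))).

So m_A(x) = (x + 2)^3.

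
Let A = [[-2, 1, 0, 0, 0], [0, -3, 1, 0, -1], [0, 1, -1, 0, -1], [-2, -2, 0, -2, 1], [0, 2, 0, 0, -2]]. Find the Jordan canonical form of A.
The characteristic polynomial is det(xI - A) = (x + 2)^5, so the eigenvalues are -2 (algebraic multiplicity 5).

For λ = -2: rank(A + 2I) = 3, rank((A + 2I)^2) = 1, rank((A + 2I)^3) = 0. The eigenspace has dimension 5 - 3 = 2, so there are 2 Jordan blocks; the rank sequence gives block sizes [3, 2].

Assembling the blocks gives the Jordan form J above.

J = [[-2, 1, 0, 0, 0], [0, -2, 1, 0, 0], [0, 0, -2, 0, 0], [0, 0, 0, -2, 1], [0, 0, 0, 0, -2]]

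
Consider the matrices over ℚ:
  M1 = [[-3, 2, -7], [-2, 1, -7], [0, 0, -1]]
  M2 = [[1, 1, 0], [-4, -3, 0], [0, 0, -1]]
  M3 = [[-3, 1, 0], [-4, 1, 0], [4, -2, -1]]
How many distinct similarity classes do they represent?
1 class: {M1, M2, M3}

Characteristic polynomials: χ_{M1} = (x + 1)^3, χ_{M2} = (x + 1)^3, χ_{M3} = (x + 1)^3.

{M1, M2, M3}: invariant factors x + 1, (x + 1)^2.

Matrices are similar if and only if their invariant-factor lists agree; the partition into similarity classes is {M1, M2, M3}.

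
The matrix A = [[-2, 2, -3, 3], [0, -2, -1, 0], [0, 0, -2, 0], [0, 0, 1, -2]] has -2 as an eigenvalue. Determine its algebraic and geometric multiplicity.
The characteristic polynomial is (x + 2)^4, so the factor x + 2 appears with exponent 4: the algebraic multiplicity is 4.

rank(A + 2I) = 2, so the eigenspace has dimension 4 - 2 = 2: the geometric multiplicity is 2.

Since 2 < 4, A is not diagonalizable.

algebraic multiplicity 4, geometric multiplicity 2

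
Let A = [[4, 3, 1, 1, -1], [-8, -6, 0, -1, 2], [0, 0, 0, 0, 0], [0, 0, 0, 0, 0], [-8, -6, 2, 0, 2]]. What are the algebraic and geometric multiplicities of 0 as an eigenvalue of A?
The characteristic polynomial is x^5, so the factor x appears with exponent 5: the algebraic multiplicity is 5.

rank(A) = 2, so the eigenspace has dimension 5 - 2 = 3: the geometric multiplicity is 3.

Since 3 < 5, A is not diagonalizable.

algebraic multiplicity 5, geometric multiplicity 3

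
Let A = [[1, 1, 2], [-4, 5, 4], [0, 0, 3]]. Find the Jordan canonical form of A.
The characteristic polynomial is det(xI - A) = (x - 3)^3, so the eigenvalues are 3 (algebraic multiplicity 3).

For λ = 3: rank(A - 3I) = 1, rank((A - 3I)^2) = 0. The eigenspace has dimension 3 - 1 = 2, so there are 2 Jordan blocks; the rank sequence gives block sizes [2, 1].

Assembling the blocks gives the Jordan form J above.

J = [[3, 1, 0], [0, 3, 0], [0, 0, 3]]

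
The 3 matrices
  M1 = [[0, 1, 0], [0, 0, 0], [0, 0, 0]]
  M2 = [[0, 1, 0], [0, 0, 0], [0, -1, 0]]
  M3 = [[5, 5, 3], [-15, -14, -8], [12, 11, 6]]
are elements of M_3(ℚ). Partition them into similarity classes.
Characteristic polynomials: χ_{M1} = x^3, χ_{M2} = x^3, χ_{M3} = (x + 1)^3.

{M1, M2}: invariant factors x, x^2.

{M3}: invariant factors (x + 1)^3.

Matrices are similar if and only if their invariant-factor lists agree; the partition into similarity classes is {M1, M2}, {M3}.

2 classes: {M1, M2}, {M3}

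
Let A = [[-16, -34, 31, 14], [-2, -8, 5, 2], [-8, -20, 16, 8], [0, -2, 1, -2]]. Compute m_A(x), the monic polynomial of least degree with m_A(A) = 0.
The characteristic polynomial factors as (x + 2)^3(x + 4). The minimal polynomial is ∏(x - λ)^{k_λ} where k_λ is the size of the largest Jordan block at λ.

For λ = -4: rank(A + 4I) = 3, and the largest Jordan block has size 1 (the smallest k with rank((A + 4I)^k) = rank((A + 4I)^(k+1))).
For λ = -2: rank(A + 2I) = 2, and the largest Jordan block has size 2 (the smallest k with rank((A + 2I)^k) = rank((A + 2I)^(k+1))).

So m_A(x) = (x + 2)^2(x + 4).

m_A(x) = (x + 2)^2(x + 4)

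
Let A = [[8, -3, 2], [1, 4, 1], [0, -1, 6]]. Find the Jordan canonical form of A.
The characteristic polynomial is det(xI - A) = (x - 6)^3, so the eigenvalues are 6 (algebraic multiplicity 3).

For λ = 6: rank(A - 6I) = 2, rank((A - 6I)^2) = 1, rank((A - 6I)^3) = 0. The eigenspace has dimension 3 - 2 = 1, so there is 1 Jordan block; the rank sequence gives block sizes [3].

Assembling the blocks gives the Jordan form J above.

J = [[6, 1, 0], [0, 6, 1], [0, 0, 6]]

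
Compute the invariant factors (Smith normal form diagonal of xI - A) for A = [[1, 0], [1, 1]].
The Jordan structure of A has elementary divisors (x - 1)^2. Arranging the block sizes at each eigenvalue in decreasing order and taking row products gives the invariant factors.

Invariant factors (smallest first, each dividing the next): (x - 1)^2.

Check: the last factor (x - 1)^2 is the minimal polynomial, and the product (x - 1)^2 is the characteristic polynomial.

(x - 1)^2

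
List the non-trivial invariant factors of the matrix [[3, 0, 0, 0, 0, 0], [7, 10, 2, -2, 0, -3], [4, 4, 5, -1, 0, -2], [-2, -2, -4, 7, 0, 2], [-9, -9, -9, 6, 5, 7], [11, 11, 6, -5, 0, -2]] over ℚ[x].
The Jordan structure of A has elementary divisors (x - 3), (x - 5)^3, (x - 5)^2. Arranging the block sizes at each eigenvalue in decreasing order and taking row products gives the invariant factors.

Invariant factors (smallest first, each dividing the next): (x - 5)^2, (x - 5)^3(x - 3).

Check: the last factor (x - 5)^3(x - 3) is the minimal polynomial, and the product (x - 5)^5(x - 3) is the characteristic polynomial.

(x - 5)^2, (x - 5)^3(x - 3)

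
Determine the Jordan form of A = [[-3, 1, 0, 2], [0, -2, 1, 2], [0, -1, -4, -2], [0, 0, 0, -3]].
The characteristic polynomial is det(xI - A) = (x + 3)^4, so the eigenvalues are -3 (algebraic multiplicity 4).

For λ = -3: rank(A + 3I) = 2, rank((A + 3I)^2) = 1, rank((A + 3I)^3) = 0. The eigenspace has dimension 4 - 2 = 2, so there are 2 Jordan blocks; the rank sequence gives block sizes [3, 1].

Assembling the blocks gives the Jordan form J above.

J = [[-3, 1, 0, 0], [0, -3, 1, 0], [0, 0, -3, 0], [0, 0, 0, -3]]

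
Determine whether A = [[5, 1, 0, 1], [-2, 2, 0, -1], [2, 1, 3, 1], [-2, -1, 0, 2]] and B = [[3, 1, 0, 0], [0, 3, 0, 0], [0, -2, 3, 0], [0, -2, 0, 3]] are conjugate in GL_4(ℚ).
Yes.

Two matrices over a field are similar if and only if they have the same invariant factors.

Both A and B have characteristic polynomial (x - 3)^4 and minimal polynomial (x - 3)^2. Computing further, both have invariant factors x - 3, x - 3, (x - 3)^2. Hence A and B are similar.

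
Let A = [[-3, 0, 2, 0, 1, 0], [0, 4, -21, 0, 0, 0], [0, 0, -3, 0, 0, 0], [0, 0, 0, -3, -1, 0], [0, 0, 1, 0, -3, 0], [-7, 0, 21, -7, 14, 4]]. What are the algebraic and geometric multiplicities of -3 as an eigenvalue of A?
algebraic multiplicity 4, geometric multiplicity 2

The characteristic polynomial is (x - 4)^2(x + 3)^4, so the factor x + 3 appears with exponent 4: the algebraic multiplicity is 4.

rank(A + 3I) = 4, so the eigenspace has dimension 6 - 4 = 2: the geometric multiplicity is 2.

Since 2 < 4, A is not diagonalizable.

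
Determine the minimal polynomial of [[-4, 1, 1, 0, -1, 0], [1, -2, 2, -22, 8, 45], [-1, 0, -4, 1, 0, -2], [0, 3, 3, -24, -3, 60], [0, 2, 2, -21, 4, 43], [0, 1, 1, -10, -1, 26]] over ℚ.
The characteristic polynomial factors as (x - 6)^2(x + 4)^4. The minimal polynomial is ∏(x - λ)^{k_λ} where k_λ is the size of the largest Jordan block at λ.

For λ = -4: rank(A + 4I) = 4, and the largest Jordan block has size 2 (the smallest k with rank((A + 4I)^k) = rank((A + 4I)^(k+1))).
For λ = 6: rank(A - 6I) = 5, and the largest Jordan block has size 2 (the smallest k with rank((A - 6I)^k) = rank((A - 6I)^(k+1))).

So m_A(x) = (x - 6)^2(x + 4)^2.

m_A(x) = (x - 6)^2(x + 4)^2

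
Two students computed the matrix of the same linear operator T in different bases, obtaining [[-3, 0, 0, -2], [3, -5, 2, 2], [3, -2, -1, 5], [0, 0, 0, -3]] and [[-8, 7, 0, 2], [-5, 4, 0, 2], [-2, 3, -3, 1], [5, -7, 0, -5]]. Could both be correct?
Two matrices over a field are similar if and only if they have the same invariant factors.

Both A and B have characteristic polynomial (x + 3)^4 and minimal polynomial (x + 3)^2. Computing further, both have invariant factors (x + 3)^2, (x + 3)^2. Hence A and B are similar.

Yes.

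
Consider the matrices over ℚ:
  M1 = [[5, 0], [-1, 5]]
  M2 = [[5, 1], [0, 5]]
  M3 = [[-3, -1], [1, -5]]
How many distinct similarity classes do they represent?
Characteristic polynomials: χ_{M1} = (x - 5)^2, χ_{M2} = (x - 5)^2, χ_{M3} = (x + 4)^2.

{M1, M2}: invariant factors (x - 5)^2.

{M3}: invariant factors (x + 4)^2.

Matrices are similar if and only if their invariant-factor lists agree; the partition into similarity classes is {M1, M2}, {M3}.

2 classes: {M1, M2}, {M3}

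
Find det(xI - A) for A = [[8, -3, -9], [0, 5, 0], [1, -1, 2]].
xI - A = [[x - 8, 3, 9], [0, x - 5, 0], [-1, 1, x - 2]].

Expanding det(xI - A) along the first row:
det(xI - A) = + (x - 8)·det([[x - 5, 0], [1, x - 2]]) - (3)·det([[0, 0], [-1, x - 2]]) + (9)·det([[0, x - 5], [-1, 1]]).

Evaluating gives χ_A(x) = x^3 - 15x^2 + 75x - 125 = (x - 5)^3.

χ_A(x) = (x - 5)^3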